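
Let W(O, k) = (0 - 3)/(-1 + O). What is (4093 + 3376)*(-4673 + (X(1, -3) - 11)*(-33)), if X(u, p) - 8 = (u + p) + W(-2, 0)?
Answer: -33916729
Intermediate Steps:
W(O, k) = -3/(-1 + O)
X(u, p) = 9 + p + u (X(u, p) = 8 + ((u + p) - 3/(-1 - 2)) = 8 + ((p + u) - 3/(-3)) = 8 + ((p + u) - 3*(-⅓)) = 8 + ((p + u) + 1) = 8 + (1 + p + u) = 9 + p + u)
(4093 + 3376)*(-4673 + (X(1, -3) - 11)*(-33)) = (4093 + 3376)*(-4673 + ((9 - 3 + 1) - 11)*(-33)) = 7469*(-4673 + (7 - 11)*(-33)) = 7469*(-4673 - 4*(-33)) = 7469*(-4673 + 132) = 7469*(-4541) = -33916729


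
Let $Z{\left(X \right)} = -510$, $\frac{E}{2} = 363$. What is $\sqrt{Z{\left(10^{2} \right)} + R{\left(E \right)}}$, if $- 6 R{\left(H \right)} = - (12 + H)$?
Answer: $3 i \sqrt{43} \approx 19.672 i$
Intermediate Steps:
$E = 726$ ($E = 2 \cdot 363 = 726$)
$R{\left(H \right)} = 2 + \frac{H}{6}$ ($R{\left(H \right)} = - \frac{\left(-1\right) \left(12 + H\right)}{6} = - \frac{-12 - H}{6} = 2 + \frac{H}{6}$)
$\sqrt{Z{\left(10^{2} \right)} + R{\left(E \right)}} = \sqrt{-510 + \left(2 + \frac{1}{6} \cdot 726\right)} = \sqrt{-510 + \left(2 + 121\right)} = \sqrt{-510 + 123} = \sqrt{-387} = 3 i \sqrt{43}$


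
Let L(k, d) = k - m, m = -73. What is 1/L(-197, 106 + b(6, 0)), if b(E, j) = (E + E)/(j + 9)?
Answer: -1/124 ≈ -0.0080645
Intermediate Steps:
b(E, j) = 2*E/(9 + j) (b(E, j) = (2*E)/(9 + j) = 2*E/(9 + j))
L(k, d) = 73 + k (L(k, d) = k - 1*(-73) = k + 73 = 73 + k)
1/L(-197, 106 + b(6, 0)) = 1/(73 - 197) = 1/(-124) = -1/124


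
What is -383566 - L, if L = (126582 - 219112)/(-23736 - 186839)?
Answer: -16153900596/42115 ≈ -3.8357e+5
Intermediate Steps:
L = 18506/42115 (L = -92530/(-210575) = -92530*(-1/210575) = 18506/42115 ≈ 0.43942)
-383566 - L = -383566 - 1*18506/42115 = -383566 - 18506/42115 = -16153900596/42115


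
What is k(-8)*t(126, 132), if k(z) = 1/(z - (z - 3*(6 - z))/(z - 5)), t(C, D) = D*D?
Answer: -10296/7 ≈ -1470.9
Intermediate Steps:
t(C, D) = D**2
k(z) = 1/(z - (-18 + 4*z)/(-5 + z)) (k(z) = 1/(z - (z + (-18 + 3*z))/(-5 + z)) = 1/(z - (-18 + 4*z)/(-5 + z)))
k(-8)*t(126, 132) = ((-5 - 8)/(18 + (-8)**2 - 9*(-8)))*132**2 = (-13/(18 + 64 + 72))*17424 = (-13/154)*17424 = ((1/154)*(-13))*17424 = -13/154*17424 = -10296/7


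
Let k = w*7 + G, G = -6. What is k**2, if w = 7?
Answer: 1849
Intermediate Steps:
k = 43 (k = 7*7 - 6 = 49 - 6 = 43)
k**2 = 43**2 = 1849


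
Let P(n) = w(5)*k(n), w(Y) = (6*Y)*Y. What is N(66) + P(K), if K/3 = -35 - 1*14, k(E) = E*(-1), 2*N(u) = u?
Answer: 22083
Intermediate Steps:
N(u) = u/2
k(E) = -E
K = -147 (K = 3*(-35 - 1*14) = 3*(-35 - 14) = 3*(-49) = -147)
w(Y) = 6*Y²
P(n) = -150*n (P(n) = (6*5²)*(-n) = (6*25)*(-n) = 150*(-n) = -150*n)
N(66) + P(K) = (½)*66 - 150*(-147) = 33 + 22050 = 22083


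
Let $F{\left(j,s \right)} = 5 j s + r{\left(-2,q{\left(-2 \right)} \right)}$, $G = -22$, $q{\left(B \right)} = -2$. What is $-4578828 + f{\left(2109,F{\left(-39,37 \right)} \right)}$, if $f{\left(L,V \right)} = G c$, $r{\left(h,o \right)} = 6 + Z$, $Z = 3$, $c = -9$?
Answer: $-4578630$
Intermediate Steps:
$r{\left(h,o \right)} = 9$ ($r{\left(h,o \right)} = 6 + 3 = 9$)
$F{\left(j,s \right)} = 9 + 5 j s$ ($F{\left(j,s \right)} = 5 j s + 9 = 9 + 5 j s$)
$f{\left(L,V \right)} = 198$ ($f{\left(L,V \right)} = \left(-22\right) \left(-9\right) = 198$)
$-4578828 + f{\left(2109,F{\left(-39,37 \right)} \right)} = -4578828 + 198 = -4578630$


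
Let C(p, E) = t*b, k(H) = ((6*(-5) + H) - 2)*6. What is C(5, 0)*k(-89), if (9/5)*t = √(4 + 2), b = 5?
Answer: -6050*√6/3 ≈ -4939.8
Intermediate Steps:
t = 5*√6/9 (t = 5*√(4 + 2)/9 = 5*√6/9 ≈ 1.3608)
k(H) = -192 + 6*H (k(H) = ((-30 + H) - 2)*6 = (-32 + H)*6 = -192 + 6*H)
C(p, E) = 25*√6/9 (C(p, E) = (5*√6/9)*5 = 25*√6/9)
C(5, 0)*k(-89) = (25*√6/9)*(-192 + 6*(-89)) = (25*√6/9)*(-192 - 534) = (25*√6/9)*(-726) = -6050*√6/3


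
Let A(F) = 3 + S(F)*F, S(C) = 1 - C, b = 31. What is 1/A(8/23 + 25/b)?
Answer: 508369/1434577 ≈ 0.35437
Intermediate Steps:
A(F) = 3 + F*(1 - F) (A(F) = 3 + (1 - F)*F = 3 + F*(1 - F))
1/A(8/23 + 25/b) = 1/(3 - (8/23 + 25/31)*(-1 + (8/23 + 25/31))) = 1/(3 - 1*823/713*(-1 + 823/713)) = 1/(3 - 1*823/713*110/713) = 1/(3 - 90530/508369) = 1/(1434577/508369) = 508369/1434577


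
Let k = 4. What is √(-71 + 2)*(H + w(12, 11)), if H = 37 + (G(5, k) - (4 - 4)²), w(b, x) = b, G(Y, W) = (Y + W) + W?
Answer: 62*I*√69 ≈ 515.01*I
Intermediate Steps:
G(Y, W) = Y + 2*W (G(Y, W) = (W + Y) + W = Y + 2*W)
H = 50 (H = 37 + ((5 + 2*4) - (4 - 4)²) = 37 + ((5 + 8) - 1*0²) = 37 + (13 - 1*0) = 37 + (13 + 0) = 37 + 13 = 50)
√(-71 + 2)*(H + w(12, 11)) = √(-71 + 2)*(50 + 12) = √(-69)*62 = (I*√69)*62 = 62*I*√69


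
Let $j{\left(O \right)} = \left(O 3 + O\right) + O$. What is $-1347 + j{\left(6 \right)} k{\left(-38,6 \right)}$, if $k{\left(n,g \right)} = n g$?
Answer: $-8187$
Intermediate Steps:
$k{\left(n,g \right)} = g n$
$j{\left(O \right)} = 5 O$ ($j{\left(O \right)} = \left(3 O + O\right) + O = 4 O + O = 5 O$)
$-1347 + j{\left(6 \right)} k{\left(-38,6 \right)} = -1347 + 5 \cdot 6 \cdot 6 \left(-38\right) = -1347 + 30 \left(-228\right) = -1347 - 6840 = -8187$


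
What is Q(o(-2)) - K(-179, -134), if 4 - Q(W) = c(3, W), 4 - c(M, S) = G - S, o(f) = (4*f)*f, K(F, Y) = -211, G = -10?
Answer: 185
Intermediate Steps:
o(f) = 4*f²
c(M, S) = 14 + S (c(M, S) = 4 - (-10 - S) = 4 + (10 + S) = 14 + S)
Q(W) = -10 - W (Q(W) = 4 - (14 + W) = 4 + (-14 - W) = -10 - W)
Q(o(-2)) - K(-179, -134) = (-10 - 4*(-2)²) - 1*(-211) = (-10 - 4*4) + 211 = (-10 - 1*16) + 211 = (-10 - 16) + 211 = -26 + 211 = 185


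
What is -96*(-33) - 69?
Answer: 3099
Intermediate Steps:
-96*(-33) - 69 = 3168 - 69 = 3099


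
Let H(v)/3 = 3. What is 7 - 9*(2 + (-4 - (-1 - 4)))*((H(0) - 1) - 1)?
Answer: -182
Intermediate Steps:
H(v) = 9 (H(v) = 3*3 = 9)
7 - 9*(2 + (-4 - (-1 - 4)))*((H(0) - 1) - 1) = 7 - 9*(2 + (-4 - (-1 - 4)))*((9 - 1) - 1) = 7 - 9*(2 + (-4 - 1*(-5)))*(8 - 1) = 7 - 9*(2 + (-4 + 5))*7 = 7 - 9*(2 + 1)*7 = 7 - 27*7 = 7 - 9*21 = 7 - 189 = -182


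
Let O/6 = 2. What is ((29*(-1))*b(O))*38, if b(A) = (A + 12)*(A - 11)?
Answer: -26448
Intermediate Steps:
O = 12 (O = 6*2 = 12)
b(A) = (-11 + A)*(12 + A) (b(A) = (12 + A)*(-11 + A) = (-11 + A)*(12 + A))
((29*(-1))*b(O))*38 = ((29*(-1))*(-132 + 12 + 12²))*38 = -29*(-132 + 12 + 144)*38 = -29*24*38 = -696*38 = -26448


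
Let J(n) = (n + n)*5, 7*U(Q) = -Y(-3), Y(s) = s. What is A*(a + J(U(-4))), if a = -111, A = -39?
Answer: 29133/7 ≈ 4161.9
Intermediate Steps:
U(Q) = 3/7 (U(Q) = (-1*(-3))/7 = (⅐)*3 = 3/7)
J(n) = 10*n (J(n) = (2*n)*5 = 10*n)
A*(a + J(U(-4))) = -39*(-111 + 10*(3/7)) = -39*(-111 + 30/7) = -39*(-747/7) = 29133/7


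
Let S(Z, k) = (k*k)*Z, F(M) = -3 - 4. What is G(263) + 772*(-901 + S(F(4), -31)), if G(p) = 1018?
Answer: -5887798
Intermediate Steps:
F(M) = -7
S(Z, k) = Z*k² (S(Z, k) = k²*Z = Z*k²)
G(263) + 772*(-901 + S(F(4), -31)) = 1018 + 772*(-901 - 7*(-31)²) = 1018 + 772*(-901 - 7*961) = 1018 + 772*(-901 - 6727) = 1018 + 772*(-7628) = 1018 - 5888816 = -5887798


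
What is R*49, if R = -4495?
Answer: -220255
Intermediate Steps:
R*49 = -4495*49 = -220255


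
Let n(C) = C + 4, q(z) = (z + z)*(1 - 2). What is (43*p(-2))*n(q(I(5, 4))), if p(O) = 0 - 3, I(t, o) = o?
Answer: 516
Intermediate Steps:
q(z) = -2*z (q(z) = (2*z)*(-1) = -2*z)
n(C) = 4 + C
p(O) = -3
(43*p(-2))*n(q(I(5, 4))) = (43*(-3))*(4 - 2*4) = -129*(4 - 8) = -129*(-4) = 516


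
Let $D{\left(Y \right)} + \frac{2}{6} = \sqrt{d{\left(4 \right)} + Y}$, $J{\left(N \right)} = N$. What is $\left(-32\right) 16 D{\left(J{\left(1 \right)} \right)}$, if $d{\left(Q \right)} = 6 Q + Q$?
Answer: $\frac{512}{3} - 512 \sqrt{29} \approx -2586.5$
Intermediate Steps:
$d{\left(Q \right)} = 7 Q$
$D{\left(Y \right)} = - \frac{1}{3} + \sqrt{28 + Y}$ ($D{\left(Y \right)} = - \frac{1}{3} + \sqrt{7 \cdot 4 + Y} = - \frac{1}{3} + \sqrt{28 + Y}$)
$\left(-32\right) 16 D{\left(J{\left(1 \right)} \right)} = \left(-32\right) 16 \left(- \frac{1}{3} + \sqrt{28 + 1}\right) = - 512 \left(- \frac{1}{3} + \sqrt{29}\right) = \frac{512}{3} - 512 \sqrt{29}$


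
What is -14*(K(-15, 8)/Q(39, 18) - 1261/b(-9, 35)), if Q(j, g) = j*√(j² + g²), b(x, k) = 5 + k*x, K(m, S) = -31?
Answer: -8827/155 + 434*√205/23985 ≈ -56.689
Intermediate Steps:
Q(j, g) = j*√(g² + j²)
-14*(K(-15, 8)/Q(39, 18) - 1261/b(-9, 35)) = -14*(-31*1/(39*√(18² + 39²)) - 1261/(5 + 35*(-9))) = -14*(-31*1/(39*√(324 + 1521)) - 1261/(5 - 315)) = -14*(-31*√205/23985 - 1261/(-310)) = -14*(-31*√205/23985 - 1261*(-1/310)) = -14*(-31*√205/23985 + 1261/310) = -14*(1261/310 - 31*√205/23985) = -8827/155 + 434*√205/23985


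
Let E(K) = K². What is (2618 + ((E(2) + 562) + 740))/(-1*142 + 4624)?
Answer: 218/249 ≈ 0.87550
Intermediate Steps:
(2618 + ((E(2) + 562) + 740))/(-1*142 + 4624) = (2618 + ((2² + 562) + 740))/(-1*142 + 4624) = (2618 + ((4 + 562) + 740))/(-142 + 4624) = (2618 + (566 + 740))/4482 = (2618 + 1306)*(1/4482) = 3924*(1/4482) = 218/249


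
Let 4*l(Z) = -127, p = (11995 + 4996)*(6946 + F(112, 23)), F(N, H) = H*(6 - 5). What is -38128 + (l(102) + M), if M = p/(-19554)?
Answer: -576390687/13036 ≈ -44215.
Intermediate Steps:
F(N, H) = H (F(N, H) = H*1 = H)
p = 118410279 (p = (11995 + 4996)*(6946 + 23) = 16991*6969 = 118410279)
l(Z) = -127/4 (l(Z) = (¼)*(-127) = -127/4)
M = -39470093/6518 (M = 118410279/(-19554) = 118410279*(-1/19554) = -39470093/6518 ≈ -6055.6)
-38128 + (l(102) + M) = -38128 + (-127/4 - 39470093/6518) = -38128 - 79354079/13036 = -576390687/13036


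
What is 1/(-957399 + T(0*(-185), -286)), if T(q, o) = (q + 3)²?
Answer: -1/957390 ≈ -1.0445e-6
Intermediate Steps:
T(q, o) = (3 + q)²
1/(-957399 + T(0*(-185), -286)) = 1/(-957399 + (3 + 0*(-185))²) = 1/(-957399 + (3 + 0)²) = 1/(-957399 + 3²) = 1/(-957399 + 9) = 1/(-957390) = -1/957390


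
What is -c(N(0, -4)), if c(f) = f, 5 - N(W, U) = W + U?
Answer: -9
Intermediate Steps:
N(W, U) = 5 - U - W (N(W, U) = 5 - (W + U) = 5 - (U + W) = 5 + (-U - W) = 5 - U - W)
-c(N(0, -4)) = -(5 - 1*(-4) - 1*0) = -(5 + 4 + 0) = -1*9 = -9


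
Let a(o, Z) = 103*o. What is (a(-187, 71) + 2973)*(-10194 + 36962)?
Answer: -435997184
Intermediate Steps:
(a(-187, 71) + 2973)*(-10194 + 36962) = (103*(-187) + 2973)*(-10194 + 36962) = (-19261 + 2973)*26768 = -16288*26768 = -435997184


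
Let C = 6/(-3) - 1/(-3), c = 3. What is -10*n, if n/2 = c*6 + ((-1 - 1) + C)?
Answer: -860/3 ≈ -286.67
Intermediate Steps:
C = -5/3 (C = 6*(-⅓) - 1*(-⅓) = -2 + ⅓ = -5/3 ≈ -1.6667)
n = 86/3 (n = 2*(3*6 + ((-1 - 1) - 5/3)) = 2*(18 + (-2 - 5/3)) = 2*(18 - 11/3) = 2*(43/3) = 86/3 ≈ 28.667)
-10*n = -10*86/3 = -860/3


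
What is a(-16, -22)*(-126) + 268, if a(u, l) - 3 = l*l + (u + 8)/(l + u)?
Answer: -1161290/19 ≈ -61121.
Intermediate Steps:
a(u, l) = 3 + l² + (8 + u)/(l + u) (a(u, l) = 3 + (l*l + (u + 8)/(l + u)) = 3 + (l² + (8 + u)/(l + u)) = 3 + l² + (8 + u)/(l + u))
a(-16, -22)*(-126) + 268 = ((8 + (-22)³ + 3*(-22) + 4*(-16) - 16*(-22)²)/(-22 - 16))*(-126) + 268 = ((8 - 10648 - 66 - 64 - 16*484)/(-38))*(-126) + 268 = -(8 - 10648 - 66 - 64 - 7744)/38*(-126) + 268 = -1/38*(-18514)*(-126) + 268 = (9257/19)*(-126) + 268 = -1166382/19 + 268 = -1161290/19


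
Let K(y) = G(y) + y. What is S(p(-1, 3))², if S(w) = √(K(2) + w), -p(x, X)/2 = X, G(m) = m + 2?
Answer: 0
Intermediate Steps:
G(m) = 2 + m
p(x, X) = -2*X
K(y) = 2 + 2*y (K(y) = (2 + y) + y = 2 + 2*y)
S(w) = √(6 + w) (S(w) = √((2 + 2*2) + w) = √((2 + 4) + w) = √(6 + w))
S(p(-1, 3))² = (√(6 - 2*3))² = (√(6 - 6))² = (√0)² = 0² = 0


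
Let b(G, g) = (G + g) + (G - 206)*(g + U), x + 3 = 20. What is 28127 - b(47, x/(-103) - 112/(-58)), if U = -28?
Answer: 71410286/2987 ≈ 23907.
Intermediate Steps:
x = 17 (x = -3 + 20 = 17)
b(G, g) = G + g + (-206 + G)*(-28 + g) (b(G, g) = (G + g) + (G - 206)*(g - 28) = (G + g) + (-206 + G)*(-28 + g) = G + g + (-206 + G)*(-28 + g))
28127 - b(47, x/(-103) - 112/(-58)) = 28127 - (5768 - 205*(17/(-103) - 112/(-58)) - 27*47 + 47*(17/(-103) - 112/(-58))) = 28127 - (5768 - 205*(17*(-1/103) - 112*(-1/58)) - 1269 + 47*(17*(-1/103) - 112*(-1/58))) = 28127 - (5768 - 205*(-17/103 + 56/29) - 1269 + 47*(-17/103 + 56/29)) = 28127 - (5768 - 205*5275/2987 - 1269 + 47*(5275/2987)) = 28127 - (5768 - 1081375/2987 - 1269 + 247925/2987) = 28127 - 1*12605063/2987 = 28127 - 12605063/2987 = 71410286/2987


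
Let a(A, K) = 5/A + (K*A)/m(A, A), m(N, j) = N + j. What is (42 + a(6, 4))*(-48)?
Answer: -2152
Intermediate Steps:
a(A, K) = K/2 + 5/A (a(A, K) = 5/A + (K*A)/(A + A) = 5/A + (A*K)/((2*A)) = 5/A + (A*K)*(1/(2*A)) = 5/A + K/2 = K/2 + 5/A)
(42 + a(6, 4))*(-48) = (42 + ((1/2)*4 + 5/6))*(-48) = (42 + (2 + 5*(1/6)))*(-48) = (42 + (2 + 5/6))*(-48) = (42 + 17/6)*(-48) = (269/6)*(-48) = -2152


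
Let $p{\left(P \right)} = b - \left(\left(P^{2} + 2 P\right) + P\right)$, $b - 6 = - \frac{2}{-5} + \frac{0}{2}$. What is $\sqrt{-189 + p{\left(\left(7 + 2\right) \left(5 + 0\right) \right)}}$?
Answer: $\frac{i \sqrt{58565}}{5} \approx 48.4 i$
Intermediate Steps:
$b = \frac{32}{5}$ ($b = 6 + \left(- \frac{2}{-5} + \frac{0}{2}\right) = 6 + \left(\left(-2\right) \left(- \frac{1}{5}\right) + 0 \cdot \frac{1}{2}\right) = 6 + \left(\frac{2}{5} + 0\right) = 6 + \frac{2}{5} = \frac{32}{5} \approx 6.4$)
$p{\left(P \right)} = \frac{32}{5} - P^{2} - 3 P$ ($p{\left(P \right)} = \frac{32}{5} - \left(\left(P^{2} + 2 P\right) + P\right) = \frac{32}{5} - \left(P^{2} + 3 P\right) = \frac{32}{5} - P^{2} - 3 P$)
$\sqrt{-189 + p{\left(\left(7 + 2\right) \left(5 + 0\right) \right)}} = \sqrt{-189 - \left(- \frac{32}{5} + \left(\left(7 + 2\right) \left(5 + 0\right)\right)^{2} + 3 \left(7 + 2\right) \left(5 + 0\right)\right)} = \sqrt{-189 - \left(- \frac{32}{5} + \left(9 \cdot 5\right)^{2} + 3 \cdot 9 \cdot 5\right)} = \sqrt{-189 - \frac{10768}{5}} = \sqrt{- \frac{11713}{5}} = \frac{i \sqrt{58565}}{5}$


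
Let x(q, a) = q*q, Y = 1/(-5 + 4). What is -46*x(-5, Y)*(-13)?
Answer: 14950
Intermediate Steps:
Y = -1 (Y = 1/(-1) = -1)
x(q, a) = q**2
-46*x(-5, Y)*(-13) = -46*(-5)**2*(-13) = -46*25*(-13) = -1150*(-13) = 14950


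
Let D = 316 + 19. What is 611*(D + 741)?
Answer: 657436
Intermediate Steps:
D = 335
611*(D + 741) = 611*(335 + 741) = 611*1076 = 657436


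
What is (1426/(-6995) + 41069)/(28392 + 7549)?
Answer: 287276229/251407295 ≈ 1.1427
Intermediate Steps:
(1426/(-6995) + 41069)/(28392 + 7549) = (1426*(-1/6995) + 41069)/35941 = (-1426/6995 + 41069)*(1/35941) = (287276229/6995)*(1/35941) = 287276229/251407295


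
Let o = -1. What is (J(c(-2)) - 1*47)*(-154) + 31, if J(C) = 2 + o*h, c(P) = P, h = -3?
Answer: 6499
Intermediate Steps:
J(C) = 5 (J(C) = 2 - 1*(-3) = 2 + 3 = 5)
(J(c(-2)) - 1*47)*(-154) + 31 = (5 - 1*47)*(-154) + 31 = (5 - 47)*(-154) + 31 = -42*(-154) + 31 = 6468 + 31 = 6499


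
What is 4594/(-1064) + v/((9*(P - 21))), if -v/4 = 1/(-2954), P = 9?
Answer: -13086047/3030804 ≈ -4.3177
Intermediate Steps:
v = 2/1477 (v = -4/(-2954) = -4*(-1/2954) = 2/1477 ≈ 0.0013541)
4594/(-1064) + v/((9*(P - 21))) = 4594/(-1064) + 2/(1477*((9*(9 - 21)))) = 4594*(-1/1064) + 2/(1477*((9*(-12)))) = -2297/532 + (2/1477)/(-108) = -2297/532 + (2/1477)*(-1/108) = -2297/532 - 1/79758 = -13086047/3030804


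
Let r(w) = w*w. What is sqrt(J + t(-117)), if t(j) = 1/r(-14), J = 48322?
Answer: sqrt(9471113)/14 ≈ 219.82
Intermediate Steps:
r(w) = w**2
t(j) = 1/196 (t(j) = 1/((-14)**2) = 1/196)
sqrt(J + t(-117)) = sqrt(48322 + 1/196) = sqrt(9471113/196) = sqrt(9471113)/14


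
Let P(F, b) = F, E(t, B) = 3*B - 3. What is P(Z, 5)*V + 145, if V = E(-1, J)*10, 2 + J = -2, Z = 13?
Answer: -1805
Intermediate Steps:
J = -4 (J = -2 - 2 = -4)
E(t, B) = -3 + 3*B
V = -150 (V = (-3 + 3*(-4))*10 = (-3 - 12)*10 = -15*10 = -150)
P(Z, 5)*V + 145 = 13*(-150) + 145 = -1950 + 145 = -1805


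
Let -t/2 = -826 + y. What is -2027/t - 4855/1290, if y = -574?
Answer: -1620883/361200 ≈ -4.4875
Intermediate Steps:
t = 2800 (t = -2*(-826 - 574) = -2*(-1400) = 2800)
-2027/t - 4855/1290 = -2027/2800 - 4855/1290 = -2027*1/2800 - 4855*1/1290 = -2027/2800 - 971/258 = -1620883/361200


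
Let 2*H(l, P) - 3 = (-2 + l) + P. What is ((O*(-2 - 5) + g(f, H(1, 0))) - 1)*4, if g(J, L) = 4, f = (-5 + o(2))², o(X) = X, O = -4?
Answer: 124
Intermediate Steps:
f = 9 (f = (-5 + 2)² = (-3)² = 9)
H(l, P) = ½ + P/2 + l/2 (H(l, P) = 3/2 + ((-2 + l) + P)/2 = 3/2 + (-2 + P + l)/2 = 3/2 + (-1 + P/2 + l/2) = ½ + P/2 + l/2)
((O*(-2 - 5) + g(f, H(1, 0))) - 1)*4 = ((-4*(-2 - 5) + 4) - 1)*4 = ((-4*(-7) + 4) - 1)*4 = ((28 + 4) - 1)*4 = (32 - 1)*4 = 31*4 = 124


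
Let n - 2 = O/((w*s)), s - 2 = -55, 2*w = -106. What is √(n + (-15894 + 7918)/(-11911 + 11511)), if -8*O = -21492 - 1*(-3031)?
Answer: √25574834/1060 ≈ 4.7709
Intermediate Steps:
w = -53 (w = (½)*(-106) = -53)
O = 18461/8 (O = -(-21492 - 1*(-3031))/8 = -(-21492 + 3031)/8 = -⅛*(-18461) = 18461/8 ≈ 2307.6)
s = -53 (s = 2 - 55 = -53)
n = 63405/22472 (n = 2 + 18461/(8*((-53*(-53)))) = 2 + (18461/8)/2809 = 2 + (18461/8)*(1/2809) = 2 + 18461/22472 = 63405/22472 ≈ 2.8215)
√(n + (-15894 + 7918)/(-11911 + 11511)) = √(63405/22472 + (-15894 + 7918)/(-11911 + 11511)) = √(63405/22472 - 7976/(-400)) = √(63405/22472 - 7976*(-1/400)) = √(63405/22472 + 997/50) = √(12787417/561800) = √25574834/1060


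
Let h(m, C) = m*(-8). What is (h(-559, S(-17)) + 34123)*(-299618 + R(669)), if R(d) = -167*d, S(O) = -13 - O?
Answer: -15875705895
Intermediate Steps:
h(m, C) = -8*m
(h(-559, S(-17)) + 34123)*(-299618 + R(669)) = (-8*(-559) + 34123)*(-299618 - 167*669) = (4472 + 34123)*(-299618 - 111723) = 38595*(-411341) = -15875705895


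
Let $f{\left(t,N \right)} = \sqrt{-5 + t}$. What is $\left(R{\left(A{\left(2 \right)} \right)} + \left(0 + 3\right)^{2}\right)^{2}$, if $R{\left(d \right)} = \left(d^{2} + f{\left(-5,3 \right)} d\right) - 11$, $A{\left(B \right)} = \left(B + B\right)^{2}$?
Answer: $61956 + 8128 i \sqrt{10} \approx 61956.0 + 25703.0 i$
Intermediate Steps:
$A{\left(B \right)} = 4 B^{2}$ ($A{\left(B \right)} = \left(2 B\right)^{2} = 4 B^{2}$)
$R{\left(d \right)} = -11 + d^{2} + i d \sqrt{10}$ ($R{\left(d \right)} = \left(d^{2} + \sqrt{-5 - 5} d\right) - 11 = \left(d^{2} + \sqrt{-10} d\right) - 11 = \left(d^{2} + i \sqrt{10} d\right) - 11 = \left(d^{2} + i d \sqrt{10}\right) - 11 = -11 + d^{2} + i d \sqrt{10}$)
$\left(R{\left(A{\left(2 \right)} \right)} + \left(0 + 3\right)^{2}\right)^{2} = \left(\left(-11 + \left(4 \cdot 2^{2}\right)^{2} + i 4 \cdot 2^{2} \sqrt{10}\right) + \left(0 + 3\right)^{2}\right)^{2} = \left(\left(-11 + \left(4 \cdot 4\right)^{2} + i 4 \cdot 4 \sqrt{10}\right) + 3^{2}\right)^{2} = \left(\left(-11 + 16^{2} + i 16 \sqrt{10}\right) + 9\right)^{2} = \left(\left(-11 + 256 + 16 i \sqrt{10}\right) + 9\right)^{2} = \left(\left(245 + 16 i \sqrt{10}\right) + 9\right)^{2} = \left(254 + 16 i \sqrt{10}\right)^{2}$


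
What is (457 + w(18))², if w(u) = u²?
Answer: 609961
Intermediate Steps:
(457 + w(18))² = (457 + 18²)² = (457 + 324)² = 781² = 609961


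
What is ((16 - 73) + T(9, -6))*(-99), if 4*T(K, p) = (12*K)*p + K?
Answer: 85833/4 ≈ 21458.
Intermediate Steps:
T(K, p) = K/4 + 3*K*p (T(K, p) = ((12*K)*p + K)/4 = (12*K*p + K)/4 = (K + 12*K*p)/4 = K/4 + 3*K*p)
((16 - 73) + T(9, -6))*(-99) = ((16 - 73) + (¼)*9*(1 + 12*(-6)))*(-99) = (-57 + (¼)*9*(1 - 72))*(-99) = (-57 + (¼)*9*(-71))*(-99) = (-57 - 639/4)*(-99) = -867/4*(-99) = 85833/4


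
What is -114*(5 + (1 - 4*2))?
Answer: 228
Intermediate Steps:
-114*(5 + (1 - 4*2)) = -114*(5 + (1 - 1*8)) = -114*(5 + (1 - 8)) = -114*(5 - 7) = -114*(-2) = -57*(-4) = 228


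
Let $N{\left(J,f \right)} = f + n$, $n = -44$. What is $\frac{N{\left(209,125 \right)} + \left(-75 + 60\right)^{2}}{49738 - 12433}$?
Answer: $\frac{34}{4145} \approx 0.0082027$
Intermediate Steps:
$N{\left(J,f \right)} = -44 + f$ ($N{\left(J,f \right)} = f - 44 = -44 + f$)
$\frac{N{\left(209,125 \right)} + \left(-75 + 60\right)^{2}}{49738 - 12433} = \frac{\left(-44 + 125\right) + \left(-75 + 60\right)^{2}}{49738 - 12433} = \frac{81 + \left(-15\right)^{2}}{37305} = \left(81 + 225\right) \frac{1}{37305} = 306 \cdot \frac{1}{37305} = \frac{34}{4145}$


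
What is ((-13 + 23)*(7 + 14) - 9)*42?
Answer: 8442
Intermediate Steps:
((-13 + 23)*(7 + 14) - 9)*42 = (10*21 - 9)*42 = (210 - 9)*42 = 201*42 = 8442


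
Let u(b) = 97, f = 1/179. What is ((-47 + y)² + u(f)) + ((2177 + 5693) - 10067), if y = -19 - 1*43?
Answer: 9781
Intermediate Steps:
y = -62 (y = -19 - 43 = -62)
f = 1/179 ≈ 0.0055866
((-47 + y)² + u(f)) + ((2177 + 5693) - 10067) = ((-47 - 62)² + 97) + ((2177 + 5693) - 10067) = ((-109)² + 97) + (7870 - 10067) = (11881 + 97) - 2197 = 11978 - 2197 = 9781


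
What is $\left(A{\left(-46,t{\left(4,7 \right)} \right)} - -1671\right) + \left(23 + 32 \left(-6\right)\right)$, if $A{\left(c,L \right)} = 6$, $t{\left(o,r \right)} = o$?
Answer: $1508$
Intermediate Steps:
$\left(A{\left(-46,t{\left(4,7 \right)} \right)} - -1671\right) + \left(23 + 32 \left(-6\right)\right) = \left(6 - -1671\right) + \left(23 + 32 \left(-6\right)\right) = \left(6 + 1671\right) + \left(23 - 192\right) = 1677 - 169 = 1508$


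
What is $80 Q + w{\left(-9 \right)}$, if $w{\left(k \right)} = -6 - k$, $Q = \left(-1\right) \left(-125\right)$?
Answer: $10003$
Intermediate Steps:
$Q = 125$
$80 Q + w{\left(-9 \right)} = 80 \cdot 125 - -3 = 10000 + \left(-6 + 9\right) = 10000 + 3 = 10003$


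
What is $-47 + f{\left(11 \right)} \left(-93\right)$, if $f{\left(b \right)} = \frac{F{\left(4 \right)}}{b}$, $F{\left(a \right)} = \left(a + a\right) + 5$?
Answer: $- \frac{1726}{11} \approx -156.91$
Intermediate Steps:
$F{\left(a \right)} = 5 + 2 a$ ($F{\left(a \right)} = 2 a + 5 = 5 + 2 a$)
$f{\left(b \right)} = \frac{13}{b}$ ($f{\left(b \right)} = \frac{5 + 2 \cdot 4}{b} = \frac{5 + 8}{b} = \frac{13}{b}$)
$-47 + f{\left(11 \right)} \left(-93\right) = -47 + \frac{13}{11} \left(-93\right) = -47 - \frac{1209}{11} = - \frac{1726}{11}$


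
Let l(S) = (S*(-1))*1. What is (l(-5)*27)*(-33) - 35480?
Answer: -39935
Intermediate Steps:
l(S) = -S (l(S) = -S*1 = -S)
(l(-5)*27)*(-33) - 35480 = (-1*(-5)*27)*(-33) - 35480 = (5*27)*(-33) - 35480 = 135*(-33) - 35480 = -4455 - 35480 = -39935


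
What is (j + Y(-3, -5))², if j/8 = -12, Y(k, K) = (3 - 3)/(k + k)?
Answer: 9216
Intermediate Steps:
Y(k, K) = 0 (Y(k, K) = 0/((2*k)) = 0*(1/(2*k)) = 0)
j = -96 (j = 8*(-12) = -96)
(j + Y(-3, -5))² = (-96 + 0)² = (-96)² = 9216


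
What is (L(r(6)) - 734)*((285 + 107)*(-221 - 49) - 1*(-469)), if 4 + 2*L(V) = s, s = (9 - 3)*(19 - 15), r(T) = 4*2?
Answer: 76288604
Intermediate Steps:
r(T) = 8
s = 24 (s = 6*4 = 24)
L(V) = 10 (L(V) = -2 + (1/2)*24 = -2 + 12 = 10)
(L(r(6)) - 734)*((285 + 107)*(-221 - 49) - 1*(-469)) = (10 - 734)*((285 + 107)*(-221 - 49) - 1*(-469)) = -724*(392*(-270) + 469) = -724*(-105840 + 469) = -724*(-105371) = 76288604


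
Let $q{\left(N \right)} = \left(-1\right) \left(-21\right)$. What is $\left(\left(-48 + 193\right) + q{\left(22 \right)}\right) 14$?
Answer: $2324$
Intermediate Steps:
$q{\left(N \right)} = 21$
$\left(\left(-48 + 193\right) + q{\left(22 \right)}\right) 14 = \left(\left(-48 + 193\right) + 21\right) 14 = \left(145 + 21\right) 14 = 166 \cdot 14 = 2324$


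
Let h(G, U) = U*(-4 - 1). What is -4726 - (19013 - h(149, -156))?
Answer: -22959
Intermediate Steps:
h(G, U) = -5*U (h(G, U) = U*(-5) = -5*U)
-4726 - (19013 - h(149, -156)) = -4726 - (19013 - (-5)*(-156)) = -4726 - (19013 - 1*780) = -4726 - (19013 - 780) = -4726 - 1*18233 = -4726 - 18233 = -22959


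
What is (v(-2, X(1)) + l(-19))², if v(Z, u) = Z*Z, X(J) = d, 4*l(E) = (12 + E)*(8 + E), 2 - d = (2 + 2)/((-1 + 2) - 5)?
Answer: 8649/16 ≈ 540.56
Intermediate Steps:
d = 3 (d = 2 - (2 + 2)/((-1 + 2) - 5) = 2 - 4/(1 - 5) = 2 - 4/(-4) = 2 - 4*(-1)/4 = 2 - 1*(-1) = 2 + 1 = 3)
l(E) = (8 + E)*(12 + E)/4 (l(E) = ((12 + E)*(8 + E))/4 = ((8 + E)*(12 + E))/4 = (8 + E)*(12 + E)/4)
X(J) = 3
v(Z, u) = Z²
(v(-2, X(1)) + l(-19))² = ((-2)² + (24 + 5*(-19) + (¼)*(-19)²))² = (4 + (24 - 95 + (¼)*361))² = (4 + (24 - 95 + 361/4))² = (4 + 77/4)² = (93/4)² = 8649/16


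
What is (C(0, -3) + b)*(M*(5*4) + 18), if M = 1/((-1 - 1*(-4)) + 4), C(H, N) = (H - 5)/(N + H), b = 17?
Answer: 1168/3 ≈ 389.33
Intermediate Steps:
C(H, N) = (-5 + H)/(H + N)
M = ⅐ (M = 1/((-1 + 4) + 4) = 1/(3 + 4) = 1/7 = ⅐ ≈ 0.14286)
(C(0, -3) + b)*(M*(5*4) + 18) = ((-5 + 0)/(0 - 3) + 17)*((5*4)/7 + 18) = (-5/(-3) + 17)*((⅐)*20 + 18) = (-⅓*(-5) + 17)*(20/7 + 18) = (5/3 + 17)*(146/7) = (56/3)*(146/7) = 1168/3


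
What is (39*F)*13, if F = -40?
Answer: -20280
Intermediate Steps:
(39*F)*13 = (39*(-40))*13 = -1560*13 = -20280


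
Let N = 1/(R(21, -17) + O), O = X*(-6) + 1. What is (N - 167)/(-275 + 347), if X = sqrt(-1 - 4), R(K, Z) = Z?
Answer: (-334*sqrt(5) + 891*I)/(48*(-8*I + 3*sqrt(5))) ≈ -2.32 + 0.00042738*I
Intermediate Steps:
X = I*sqrt(5) (X = sqrt(-5) = I*sqrt(5) ≈ 2.2361*I)
O = 1 - 6*I*sqrt(5) (O = (I*sqrt(5))*(-6) + 1 = -6*I*sqrt(5) + 1 = 1 - 6*I*sqrt(5) ≈ 1.0 - 13.416*I)
N = 1/(-16 - 6*I*sqrt(5)) (N = 1/(-17 + (1 - 6*I*sqrt(5))) = 1/(-16 - 6*I*sqrt(5)) ≈ -0.036697 + 0.030772*I)
(N - 167)/(-275 + 347) = (I/(2*(-8*I + 3*sqrt(5))) - 167)/(-275 + 347) = (-167 + I/(2*(-8*I + 3*sqrt(5))))/72 = (-167 + I/(2*(-8*I + 3*sqrt(5))))*(1/72) = -167/72 + I/(144*(-8*I + 3*sqrt(5)))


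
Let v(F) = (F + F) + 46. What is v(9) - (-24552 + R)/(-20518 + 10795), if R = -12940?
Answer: 83540/1389 ≈ 60.144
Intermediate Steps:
v(F) = 46 + 2*F (v(F) = 2*F + 46 = 46 + 2*F)
v(9) - (-24552 + R)/(-20518 + 10795) = (46 + 2*9) - (-24552 - 12940)/(-20518 + 10795) = (46 + 18) - (-37492)/(-9723) = 64 - (-37492)*(-1)/9723 = 64 - 1*5356/1389 = 64 - 5356/1389 = 83540/1389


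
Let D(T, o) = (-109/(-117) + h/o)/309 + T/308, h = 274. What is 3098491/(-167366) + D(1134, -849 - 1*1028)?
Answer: -926291294400104/62465258279853 ≈ -14.829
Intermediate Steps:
D(T, o) = 109/36153 + T/308 + 274/(309*o) (D(T, o) = (-109/(-117) + 274/o)/309 + T/308 = (-109*(-1/117) + 274/o)*(1/309) + T*(1/308) = (109/117 + 274/o)*(1/309) + T/308 = (109/36153 + 274/(309*o)) + T/308 = 109/36153 + T/308 + 274/(309*o))
3098491/(-167366) + D(1134, -849 - 1*1028) = 3098491/(-167366) + (9873864 + (-849 - 1*1028)*(33572 + 36153*1134))/(11135124*(-849 - 1*1028)) = 3098491*(-1/167366) + (9873864 + (-849 - 1028)*(33572 + 40997502))/(11135124*(-849 - 1028)) = -3098491/167366 + (1/11135124)*(9873864 - 1877*41031074)/(-1877) = -3098491/167366 + (1/11135124)*(-1/1877)*(9873864 - 77015325898) = -3098491/167366 + (1/11135124)*(-1/1877)*(-77005452034) = -3098491/167366 + 5500389431/1492901982 = -926291294400104/62465258279853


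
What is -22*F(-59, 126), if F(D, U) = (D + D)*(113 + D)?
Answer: 140184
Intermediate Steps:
F(D, U) = 2*D*(113 + D) (F(D, U) = (2*D)*(113 + D) = 2*D*(113 + D))
-22*F(-59, 126) = -44*(-59)*(113 - 59) = -44*(-59)*54 = -22*(-6372) = 140184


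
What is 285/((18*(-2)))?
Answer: -95/12 ≈ -7.9167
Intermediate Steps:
285/((18*(-2))) = 285/(-36) = 285*(-1/36) = -95/12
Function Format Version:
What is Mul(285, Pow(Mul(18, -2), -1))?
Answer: Rational(-95, 12) ≈ -7.9167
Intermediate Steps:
Mul(285, Pow(Mul(18, -2), -1)) = Mul(285, Pow(-36, -1)) = Mul(285, Rational(-1, 36)) = Rational(-95, 12)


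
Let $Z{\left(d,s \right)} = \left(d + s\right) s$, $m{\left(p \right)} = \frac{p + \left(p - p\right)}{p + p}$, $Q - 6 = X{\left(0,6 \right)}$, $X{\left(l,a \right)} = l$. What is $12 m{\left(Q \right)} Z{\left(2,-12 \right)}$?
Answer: $720$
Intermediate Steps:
$Q = 6$ ($Q = 6 + 0 = 6$)
$m{\left(p \right)} = \frac{1}{2}$ ($m{\left(p \right)} = \frac{p + 0}{2 p} = p \frac{1}{2 p} = \frac{1}{2}$)
$Z{\left(d,s \right)} = s \left(d + s\right)$
$12 m{\left(Q \right)} Z{\left(2,-12 \right)} = 12 \cdot \frac{1}{2} \left(- 12 \left(2 - 12\right)\right) = 6 \left(\left(-12\right) \left(-10\right)\right) = 6 \cdot 120 = 720$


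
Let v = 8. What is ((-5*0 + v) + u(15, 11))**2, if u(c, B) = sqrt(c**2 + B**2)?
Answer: (8 + sqrt(346))**2 ≈ 707.62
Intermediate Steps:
u(c, B) = sqrt(B**2 + c**2)
((-5*0 + v) + u(15, 11))**2 = ((-5*0 + 8) + sqrt(11**2 + 15**2))**2 = ((0 + 8) + sqrt(121 + 225))**2 = (8 + sqrt(346))**2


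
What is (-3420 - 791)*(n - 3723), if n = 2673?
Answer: 4421550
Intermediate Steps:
(-3420 - 791)*(n - 3723) = (-3420 - 791)*(2673 - 3723) = -4211*(-1050) = 4421550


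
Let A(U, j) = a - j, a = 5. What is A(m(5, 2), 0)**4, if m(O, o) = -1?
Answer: 625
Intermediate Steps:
A(U, j) = 5 - j
A(m(5, 2), 0)**4 = (5 - 1*0)**4 = (5 + 0)**4 = 5**4 = 625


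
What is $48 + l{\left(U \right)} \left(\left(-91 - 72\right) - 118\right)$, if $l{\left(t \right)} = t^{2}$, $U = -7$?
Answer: $-13721$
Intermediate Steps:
$48 + l{\left(U \right)} \left(\left(-91 - 72\right) - 118\right) = 48 + \left(-7\right)^{2} \left(\left(-91 - 72\right) - 118\right) = 48 + 49 \left(-163 - 118\right) = 48 + 49 \left(-281\right) = 48 - 13769 = -13721$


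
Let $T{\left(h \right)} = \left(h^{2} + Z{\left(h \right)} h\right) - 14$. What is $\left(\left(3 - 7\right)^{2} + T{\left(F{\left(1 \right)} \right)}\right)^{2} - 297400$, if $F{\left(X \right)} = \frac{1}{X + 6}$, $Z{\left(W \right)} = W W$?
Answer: $- \frac{34988330964}{117649} \approx -2.974 \cdot 10^{5}$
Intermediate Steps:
$Z{\left(W \right)} = W^{2}$
$F{\left(X \right)} = \frac{1}{6 + X}$
$T{\left(h \right)} = -14 + h^{2} + h^{3}$ ($T{\left(h \right)} = \left(h^{2} + h^{2} h\right) - 14 = \left(h^{2} + h^{3}\right) - 14 = -14 + h^{2} + h^{3}$)
$\left(\left(3 - 7\right)^{2} + T{\left(F{\left(1 \right)} \right)}\right)^{2} - 297400 = \left(\left(3 - 7\right)^{2} + \left(-14 + \left(\frac{1}{6 + 1}\right)^{2} + \left(\frac{1}{6 + 1}\right)^{3}\right)\right)^{2} - 297400 = \left(\left(-4\right)^{2} + \left(-14 + \left(\frac{1}{7}\right)^{2} + \left(\frac{1}{7}\right)^{3}\right)\right)^{2} - 297400 = \left(16 + \left(-14 + \left(\frac{1}{7}\right)^{2} + \left(\frac{1}{7}\right)^{3}\right)\right)^{2} - 297400 = \left(16 + \left(-14 + \frac{1}{49} + \frac{1}{343}\right)\right)^{2} - 297400 = \left(16 - \frac{4794}{343}\right)^{2} - 297400 = \left(\frac{694}{343}\right)^{2} - 297400 = \frac{481636}{117649} - 297400 = - \frac{34988330964}{117649}$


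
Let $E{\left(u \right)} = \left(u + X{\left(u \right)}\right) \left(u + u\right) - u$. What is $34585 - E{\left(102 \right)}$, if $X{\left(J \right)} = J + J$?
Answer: $-27737$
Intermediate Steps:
$X{\left(J \right)} = 2 J$
$E{\left(u \right)} = - u + 6 u^{2}$ ($E{\left(u \right)} = \left(u + 2 u\right) \left(u + u\right) - u = 3 u 2 u - u = 6 u^{2} - u = - u + 6 u^{2}$)
$34585 - E{\left(102 \right)} = 34585 - 102 \left(-1 + 6 \cdot 102\right) = 34585 - 102 \left(-1 + 612\right) = 34585 - 102 \cdot 611 = 34585 - 62322 = -27737$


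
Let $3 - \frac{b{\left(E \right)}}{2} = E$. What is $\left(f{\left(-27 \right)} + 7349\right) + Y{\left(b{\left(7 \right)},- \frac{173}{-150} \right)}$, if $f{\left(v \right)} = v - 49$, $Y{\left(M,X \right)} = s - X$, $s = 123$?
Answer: $\frac{1109227}{150} \approx 7394.8$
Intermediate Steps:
$b{\left(E \right)} = 6 - 2 E$
$Y{\left(M,X \right)} = 123 - X$
$f{\left(v \right)} = -49 + v$ ($f{\left(v \right)} = v - 49 = -49 + v$)
$\left(f{\left(-27 \right)} + 7349\right) + Y{\left(b{\left(7 \right)},- \frac{173}{-150} \right)} = \left(\left(-49 - 27\right) + 7349\right) + \left(123 - - \frac{173}{-150}\right) = \left(-76 + 7349\right) + \left(123 - \left(-173\right) \left(- \frac{1}{150}\right)\right) = 7273 + \left(123 - \frac{173}{150}\right) = 7273 + \frac{18277}{150} = \frac{1109227}{150}$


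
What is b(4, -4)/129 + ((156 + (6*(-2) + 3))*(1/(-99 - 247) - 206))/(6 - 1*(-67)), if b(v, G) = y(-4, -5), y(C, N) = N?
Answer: -1351752041/3258282 ≈ -414.87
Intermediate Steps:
b(v, G) = -5
b(4, -4)/129 + ((156 + (6*(-2) + 3))*(1/(-99 - 247) - 206))/(6 - 1*(-67)) = -5/129 + ((156 + (6*(-2) + 3))*(1/(-99 - 247) - 206))/(6 - 1*(-67)) = -5*1/129 + ((156 + (-12 + 3))*(1/(-346) - 206))/(6 + 67) = -5/129 + ((156 - 9)*(-1/346 - 206))/73 = -5/129 + (147*(-71277/346))*(1/73) = -5/129 - 10477719/346*1/73 = -5/129 - 10477719/25258 = -1351752041/3258282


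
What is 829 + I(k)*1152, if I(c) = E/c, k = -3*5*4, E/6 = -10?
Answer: 1981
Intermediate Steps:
E = -60 (E = 6*(-10) = -60)
k = -60 (k = -15*4 = -60)
I(c) = -60/c
829 + I(k)*1152 = 829 - 60/(-60)*1152 = 829 - 60*(-1/60)*1152 = 829 + 1*1152 = 829 + 1152 = 1981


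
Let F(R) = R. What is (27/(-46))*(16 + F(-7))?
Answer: -243/46 ≈ -5.2826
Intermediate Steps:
(27/(-46))*(16 + F(-7)) = (27/(-46))*(16 - 7) = (27*(-1/46))*9 = -27/46*9 = -243/46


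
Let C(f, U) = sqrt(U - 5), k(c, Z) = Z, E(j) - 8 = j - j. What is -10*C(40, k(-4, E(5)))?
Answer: -10*sqrt(3) ≈ -17.320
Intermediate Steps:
E(j) = 8 (E(j) = 8 + (j - j) = 8 + 0 = 8)
C(f, U) = sqrt(-5 + U)
-10*C(40, k(-4, E(5))) = -10*sqrt(-5 + 8) = -10*sqrt(3)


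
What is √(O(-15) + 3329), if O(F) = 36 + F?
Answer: 5*√134 ≈ 57.879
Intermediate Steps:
√(O(-15) + 3329) = √((36 - 15) + 3329) = √(21 + 3329) = √3350 = 5*√134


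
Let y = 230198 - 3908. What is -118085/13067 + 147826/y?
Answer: -12394906154/1478465715 ≈ -8.3836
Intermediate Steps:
y = 226290
-118085/13067 + 147826/y = -118085/13067 + 147826/226290 = -118085*1/13067 + 147826*(1/226290) = -118085/13067 + 73913/113145 = -12394906154/1478465715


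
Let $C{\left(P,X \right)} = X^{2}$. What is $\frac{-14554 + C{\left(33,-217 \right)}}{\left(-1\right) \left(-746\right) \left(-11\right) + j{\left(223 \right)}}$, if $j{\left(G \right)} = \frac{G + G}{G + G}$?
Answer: $- \frac{2169}{547} \approx -3.9653$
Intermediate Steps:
$j{\left(G \right)} = 1$ ($j{\left(G \right)} = \frac{2 G}{2 G} = 2 G \frac{1}{2 G} = 1$)
$\frac{-14554 + C{\left(33,-217 \right)}}{\left(-1\right) \left(-746\right) \left(-11\right) + j{\left(223 \right)}} = \frac{-14554 + \left(-217\right)^{2}}{\left(-1\right) \left(-746\right) \left(-11\right) + 1} = \frac{-14554 + 47089}{746 \left(-11\right) + 1} = \frac{32535}{-8206 + 1} = \frac{32535}{-8205} = 32535 \left(- \frac{1}{8205}\right) = - \frac{2169}{547}$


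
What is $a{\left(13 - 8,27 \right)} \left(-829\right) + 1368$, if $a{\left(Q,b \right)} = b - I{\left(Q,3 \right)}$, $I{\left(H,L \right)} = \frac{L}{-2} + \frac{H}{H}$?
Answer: $- \frac{42859}{2} \approx -21430.0$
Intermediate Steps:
$I{\left(H,L \right)} = 1 - \frac{L}{2}$ ($I{\left(H,L \right)} = L \left(- \frac{1}{2}\right) + 1 = - \frac{L}{2} + 1 = 1 - \frac{L}{2}$)
$a{\left(Q,b \right)} = \frac{1}{2} + b$ ($a{\left(Q,b \right)} = b - \left(1 - \frac{3}{2}\right) = b - - \frac{1}{2} = b + \frac{1}{2} = \frac{1}{2} + b$)
$a{\left(13 - 8,27 \right)} \left(-829\right) + 1368 = \left(\frac{1}{2} + 27\right) \left(-829\right) + 1368 = \frac{55}{2} \left(-829\right) + 1368 = - \frac{45595}{2} + 1368 = - \frac{42859}{2}$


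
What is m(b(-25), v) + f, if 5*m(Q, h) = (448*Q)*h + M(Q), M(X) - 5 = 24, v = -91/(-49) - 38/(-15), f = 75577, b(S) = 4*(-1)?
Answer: 5550694/75 ≈ 74009.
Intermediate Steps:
b(S) = -4
v = 461/105 (v = -91*(-1/49) - 38*(-1/15) = 13/7 + 38/15 = 461/105 ≈ 4.3905)
M(X) = 29 (M(X) = 5 + 24 = 29)
m(Q, h) = 29/5 + 448*Q*h/5 (m(Q, h) = ((448*Q)*h + 29)/5 = (448*Q*h + 29)/5 = (29 + 448*Q*h)/5 = 29/5 + 448*Q*h/5)
m(b(-25), v) + f = (29/5 + (448/5)*(-4)*(461/105)) + 75577 = (29/5 - 118016/75) + 75577 = -117581/75 + 75577 = 5550694/75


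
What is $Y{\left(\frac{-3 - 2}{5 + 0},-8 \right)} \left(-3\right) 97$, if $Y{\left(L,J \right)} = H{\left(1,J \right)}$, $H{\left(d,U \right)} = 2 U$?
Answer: $4656$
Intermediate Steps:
$Y{\left(L,J \right)} = 2 J$
$Y{\left(\frac{-3 - 2}{5 + 0},-8 \right)} \left(-3\right) 97 = 2 \left(-8\right) \left(-3\right) 97 = \left(-16\right) \left(-3\right) 97 = 48 \cdot 97 = 4656$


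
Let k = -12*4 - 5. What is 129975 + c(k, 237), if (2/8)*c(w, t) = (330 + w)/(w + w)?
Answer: 6888121/53 ≈ 1.2996e+5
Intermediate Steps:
k = -53 (k = -48 - 5 = -53)
c(w, t) = 2*(330 + w)/w (c(w, t) = 4*((330 + w)/(w + w)) = 4*((330 + w)/((2*w))) = 4*((330 + w)*(1/(2*w))) = 4*((330 + w)/(2*w)) = 2*(330 + w)/w)
129975 + c(k, 237) = 129975 + (2 + 660/(-53)) = 129975 + (2 + 660*(-1/53)) = 129975 + (2 - 660/53) = 129975 - 554/53 = 6888121/53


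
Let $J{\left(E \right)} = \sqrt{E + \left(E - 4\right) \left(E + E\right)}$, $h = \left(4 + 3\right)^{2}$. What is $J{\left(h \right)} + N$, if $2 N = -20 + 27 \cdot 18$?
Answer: $233 + 7 \sqrt{91} \approx 299.78$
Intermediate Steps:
$N = 233$ ($N = \frac{-20 + 27 \cdot 18}{2} = \frac{-20 + 486}{2} = \frac{1}{2} \cdot 466 = 233$)
$h = 49$ ($h = 7^{2} = 49$)
$J{\left(E \right)} = \sqrt{E + 2 E \left(-4 + E\right)}$ ($J{\left(E \right)} = \sqrt{E + \left(-4 + E\right) 2 E} = \sqrt{E + 2 E \left(-4 + E\right)}$)
$J{\left(h \right)} + N = \sqrt{49 \left(-7 + 2 \cdot 49\right)} + 233 = \sqrt{49 \left(-7 + 98\right)} + 233 = \sqrt{49 \cdot 91} + 233 = \sqrt{4459} + 233 = 7 \sqrt{91} + 233 = 233 + 7 \sqrt{91}$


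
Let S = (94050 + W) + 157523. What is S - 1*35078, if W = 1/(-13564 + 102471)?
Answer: 19247920966/88907 ≈ 2.1650e+5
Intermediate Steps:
W = 1/88907 ≈ 1.1248e-5
S = 22366600712/88907 (S = (94050 + 1/88907) + 157523 = 8361703351/88907 + 157523 = 22366600712/88907 ≈ 2.5157e+5)
S - 1*35078 = 22366600712/88907 - 1*35078 = 22366600712/88907 - 35078 = 19247920966/88907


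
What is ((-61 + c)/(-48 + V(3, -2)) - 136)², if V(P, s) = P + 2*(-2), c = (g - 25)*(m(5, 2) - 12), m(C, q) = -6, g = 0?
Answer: 49744809/2401 ≈ 20718.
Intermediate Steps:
c = 450 (c = (0 - 25)*(-6 - 12) = -25*(-18) = 450)
V(P, s) = -4 + P (V(P, s) = P - 4 = -4 + P)
((-61 + c)/(-48 + V(3, -2)) - 136)² = ((-61 + 450)/(-48 + (-4 + 3)) - 136)² = (389/(-48 - 1) - 136)² = (389/(-49) - 136)² = (389*(-1/49) - 136)² = (-389/49 - 136)² = (-7053/49)² = 49744809/2401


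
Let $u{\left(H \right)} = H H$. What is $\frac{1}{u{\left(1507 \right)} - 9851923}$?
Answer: $- \frac{1}{7580874} \approx -1.3191 \cdot 10^{-7}$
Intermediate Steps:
$u{\left(H \right)} = H^{2}$
$\frac{1}{u{\left(1507 \right)} - 9851923} = \frac{1}{1507^{2} - 9851923} = \frac{1}{2271049 - 9851923} = \frac{1}{-7580874} = - \frac{1}{7580874}$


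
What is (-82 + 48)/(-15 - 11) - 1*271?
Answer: -3506/13 ≈ -269.69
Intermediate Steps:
(-82 + 48)/(-15 - 11) - 1*271 = -34/(-26) - 271 = -34*(-1/26) - 271 = 17/13 - 271 = -3506/13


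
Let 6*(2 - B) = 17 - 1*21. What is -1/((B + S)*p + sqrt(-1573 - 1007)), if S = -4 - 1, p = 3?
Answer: I/(2*sqrt(645) + 7*I) ≈ 0.0026626 + 0.019321*I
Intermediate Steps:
B = 8/3 (B = 2 - (17 - 1*21)/6 = 2 - (17 - 21)/6 = 2 - 1/6*(-4) = 2 + 2/3 = 8/3 ≈ 2.6667)
S = -5
-1/((B + S)*p + sqrt(-1573 - 1007)) = -1/((8/3 - 5)*3 + sqrt(-1573 - 1007)) = -1/(-7/3*3 + sqrt(-2580)) = -1/(-7 + 2*I*sqrt(645))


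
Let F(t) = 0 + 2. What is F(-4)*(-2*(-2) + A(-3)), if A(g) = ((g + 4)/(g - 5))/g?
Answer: 97/12 ≈ 8.0833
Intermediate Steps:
F(t) = 2
A(g) = (4 + g)/(g*(-5 + g)) (A(g) = ((4 + g)/(-5 + g))/g = (4 + g)/(g*(-5 + g)))
F(-4)*(-2*(-2) + A(-3)) = 2*(-2*(-2) + (4 - 3)/((-3)*(-5 - 3))) = 2*(4 - ⅓*1/(-8)) = 2*(4 - ⅓*(-⅛)*1) = 2*(4 + 1/24) = 2*(97/24) = 97/12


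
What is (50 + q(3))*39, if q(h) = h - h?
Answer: 1950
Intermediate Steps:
q(h) = 0
(50 + q(3))*39 = (50 + 0)*39 = 50*39 = 1950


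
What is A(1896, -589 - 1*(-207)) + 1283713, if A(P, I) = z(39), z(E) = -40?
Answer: 1283673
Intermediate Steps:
A(P, I) = -40
A(1896, -589 - 1*(-207)) + 1283713 = -40 + 1283713 = 1283673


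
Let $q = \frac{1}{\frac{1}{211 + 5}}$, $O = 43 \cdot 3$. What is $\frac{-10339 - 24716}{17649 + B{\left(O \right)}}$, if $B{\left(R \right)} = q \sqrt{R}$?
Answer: $- \frac{7638095}{3771217} + \frac{93480 \sqrt{129}}{3771217} \approx -1.7438$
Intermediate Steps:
$O = 129$
$q = 216$ ($q = \frac{1}{\frac{1}{216}} = 216$)
$B{\left(R \right)} = 216 \sqrt{R}$
$\frac{-10339 - 24716}{17649 + B{\left(O \right)}} = \frac{-10339 - 24716}{17649 + 216 \sqrt{129}} = - \frac{35055}{17649 + 216 \sqrt{129}}$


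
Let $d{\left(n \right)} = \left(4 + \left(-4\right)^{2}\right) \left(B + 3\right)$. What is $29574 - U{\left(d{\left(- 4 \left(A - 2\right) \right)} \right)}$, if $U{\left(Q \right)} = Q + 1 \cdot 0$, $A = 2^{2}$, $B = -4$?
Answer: $29594$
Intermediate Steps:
$A = 4$
$d{\left(n \right)} = -20$ ($d{\left(n \right)} = \left(4 + \left(-4\right)^{2}\right) \left(-4 + 3\right) = \left(4 + 16\right) \left(-1\right) = 20 \left(-1\right) = -20$)
$U{\left(Q \right)} = Q$ ($U{\left(Q \right)} = Q + 0 = Q$)
$29574 - U{\left(d{\left(- 4 \left(A - 2\right) \right)} \right)} = 29574 - -20 = 29574 + 20 = 29594$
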